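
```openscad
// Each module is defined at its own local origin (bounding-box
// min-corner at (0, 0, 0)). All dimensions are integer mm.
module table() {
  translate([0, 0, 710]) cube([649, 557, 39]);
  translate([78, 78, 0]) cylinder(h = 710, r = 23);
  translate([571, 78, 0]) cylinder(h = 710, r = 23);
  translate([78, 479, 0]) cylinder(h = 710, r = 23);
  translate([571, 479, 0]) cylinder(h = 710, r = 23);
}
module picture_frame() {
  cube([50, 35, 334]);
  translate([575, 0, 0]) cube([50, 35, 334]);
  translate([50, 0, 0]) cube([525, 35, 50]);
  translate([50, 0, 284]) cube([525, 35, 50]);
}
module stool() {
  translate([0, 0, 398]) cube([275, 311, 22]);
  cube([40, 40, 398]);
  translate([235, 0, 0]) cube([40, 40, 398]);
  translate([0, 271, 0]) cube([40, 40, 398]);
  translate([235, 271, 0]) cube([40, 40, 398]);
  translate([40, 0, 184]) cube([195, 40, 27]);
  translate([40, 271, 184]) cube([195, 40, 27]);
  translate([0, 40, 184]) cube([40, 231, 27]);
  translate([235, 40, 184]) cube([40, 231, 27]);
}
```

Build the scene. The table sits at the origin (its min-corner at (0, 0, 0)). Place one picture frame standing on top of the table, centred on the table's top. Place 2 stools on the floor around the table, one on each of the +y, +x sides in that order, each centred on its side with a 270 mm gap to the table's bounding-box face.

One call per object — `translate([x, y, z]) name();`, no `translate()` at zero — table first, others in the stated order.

table();
translate([12, 261, 749]) picture_frame();
translate([187, 827, 0]) stool();
translate([919, 123, 0]) stool();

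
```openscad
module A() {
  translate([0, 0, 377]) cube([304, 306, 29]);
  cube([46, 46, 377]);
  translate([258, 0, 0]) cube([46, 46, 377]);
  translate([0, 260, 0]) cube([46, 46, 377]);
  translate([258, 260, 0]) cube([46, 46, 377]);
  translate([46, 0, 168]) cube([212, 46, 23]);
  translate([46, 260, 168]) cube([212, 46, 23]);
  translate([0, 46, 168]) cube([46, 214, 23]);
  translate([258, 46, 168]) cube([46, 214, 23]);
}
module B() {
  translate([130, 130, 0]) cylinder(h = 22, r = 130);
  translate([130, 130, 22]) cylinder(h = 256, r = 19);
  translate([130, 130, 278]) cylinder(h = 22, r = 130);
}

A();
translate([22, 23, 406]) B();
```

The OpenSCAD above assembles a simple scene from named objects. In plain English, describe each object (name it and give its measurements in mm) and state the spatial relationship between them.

A is a four-legged stool. The seat is 304×306 mm, 29 mm thick, top at z = 406 mm. It stands on four square legs, each 46×46 mm in cross-section, from z = 0 to the seat underside, each flush with a corner of the seat. Four stretchers, 46 mm wide and 23 mm tall, connect adjacent legs with their undersides at z = 168 mm, each running between the inner faces of the legs it joins and aligned with the legs' outer faces on the other axis.

B is a spool: two coaxial disc flanges of radius 130 mm and thickness 22 mm, joined by a core cylinder of radius 19 mm and height 256 mm. The lower flange rests on z = 0 and the three cylinders share a vertical axis.

The spool is on top of the stool, centred.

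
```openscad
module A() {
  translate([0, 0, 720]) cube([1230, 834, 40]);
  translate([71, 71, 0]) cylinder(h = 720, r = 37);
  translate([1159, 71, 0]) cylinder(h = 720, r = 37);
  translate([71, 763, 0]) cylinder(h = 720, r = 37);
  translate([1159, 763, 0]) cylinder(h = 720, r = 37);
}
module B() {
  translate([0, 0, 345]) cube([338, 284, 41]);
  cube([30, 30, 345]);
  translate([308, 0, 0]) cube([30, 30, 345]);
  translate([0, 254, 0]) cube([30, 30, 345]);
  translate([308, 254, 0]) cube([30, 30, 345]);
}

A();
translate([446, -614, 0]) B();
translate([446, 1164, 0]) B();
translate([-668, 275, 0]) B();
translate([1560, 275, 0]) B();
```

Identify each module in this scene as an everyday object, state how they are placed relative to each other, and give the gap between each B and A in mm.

Each stool's nearest face is 330 mm from the table's bounding box.

A is a table. B is a stool. Four stools sit around the table at the −y, +y, −x, +x sides. The gap between each stool and the table is 330 mm.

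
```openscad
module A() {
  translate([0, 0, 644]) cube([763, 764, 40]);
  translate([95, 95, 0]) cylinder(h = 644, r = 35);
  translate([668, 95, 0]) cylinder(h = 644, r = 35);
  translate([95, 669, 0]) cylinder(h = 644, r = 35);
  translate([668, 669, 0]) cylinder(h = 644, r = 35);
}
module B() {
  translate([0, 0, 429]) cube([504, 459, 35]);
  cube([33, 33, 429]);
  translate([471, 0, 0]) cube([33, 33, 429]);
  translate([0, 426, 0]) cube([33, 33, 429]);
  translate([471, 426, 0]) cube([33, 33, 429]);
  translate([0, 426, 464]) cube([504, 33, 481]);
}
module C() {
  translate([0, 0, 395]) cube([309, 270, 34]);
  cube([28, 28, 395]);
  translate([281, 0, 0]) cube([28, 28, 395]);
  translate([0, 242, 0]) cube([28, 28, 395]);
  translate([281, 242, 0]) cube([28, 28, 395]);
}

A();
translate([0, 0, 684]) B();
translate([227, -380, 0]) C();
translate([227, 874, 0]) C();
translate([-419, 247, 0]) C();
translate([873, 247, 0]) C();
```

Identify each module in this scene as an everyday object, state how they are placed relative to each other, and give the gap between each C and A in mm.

A is a table. B is a chair. C is a stool. The chair is on top of the table. Four stools sit around the table at the −y, +y, −x, +x sides. The gap between each stool and the table is 110 mm.

Each stool's nearest face is 110 mm from the table's bounding box.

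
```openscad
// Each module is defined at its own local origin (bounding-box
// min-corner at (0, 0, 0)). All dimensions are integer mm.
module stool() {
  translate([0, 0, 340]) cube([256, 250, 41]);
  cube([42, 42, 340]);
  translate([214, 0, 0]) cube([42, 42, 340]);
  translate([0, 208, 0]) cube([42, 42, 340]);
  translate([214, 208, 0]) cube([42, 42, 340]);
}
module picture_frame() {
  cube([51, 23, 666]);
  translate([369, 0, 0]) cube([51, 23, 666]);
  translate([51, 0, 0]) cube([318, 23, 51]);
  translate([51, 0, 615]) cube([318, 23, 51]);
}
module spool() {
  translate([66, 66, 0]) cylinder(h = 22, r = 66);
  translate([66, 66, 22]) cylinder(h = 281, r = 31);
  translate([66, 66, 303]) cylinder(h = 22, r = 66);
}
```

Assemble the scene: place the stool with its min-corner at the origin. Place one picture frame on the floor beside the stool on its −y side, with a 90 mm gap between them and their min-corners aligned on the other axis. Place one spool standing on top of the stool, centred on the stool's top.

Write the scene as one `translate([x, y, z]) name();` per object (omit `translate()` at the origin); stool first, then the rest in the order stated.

stool();
translate([0, -113, 0]) picture_frame();
translate([62, 59, 381]) spool();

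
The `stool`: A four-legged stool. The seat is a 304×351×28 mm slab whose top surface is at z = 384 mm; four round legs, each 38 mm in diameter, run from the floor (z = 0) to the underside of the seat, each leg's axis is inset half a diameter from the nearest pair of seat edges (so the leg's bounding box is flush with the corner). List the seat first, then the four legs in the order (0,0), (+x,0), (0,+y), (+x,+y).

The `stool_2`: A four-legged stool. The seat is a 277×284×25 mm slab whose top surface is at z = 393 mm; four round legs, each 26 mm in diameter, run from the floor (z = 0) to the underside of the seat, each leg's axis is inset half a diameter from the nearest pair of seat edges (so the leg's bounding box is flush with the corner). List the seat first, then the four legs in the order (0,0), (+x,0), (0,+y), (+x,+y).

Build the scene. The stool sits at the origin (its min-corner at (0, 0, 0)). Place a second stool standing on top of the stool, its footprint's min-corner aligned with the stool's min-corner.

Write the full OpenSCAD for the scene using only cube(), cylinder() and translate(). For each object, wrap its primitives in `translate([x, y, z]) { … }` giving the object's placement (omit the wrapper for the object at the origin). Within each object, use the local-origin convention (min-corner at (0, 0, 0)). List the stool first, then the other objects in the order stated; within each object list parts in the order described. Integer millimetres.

translate([0, 0, 356]) cube([304, 351, 28]);
translate([19, 19, 0]) cylinder(h = 356, r = 19);
translate([285, 19, 0]) cylinder(h = 356, r = 19);
translate([19, 332, 0]) cylinder(h = 356, r = 19);
translate([285, 332, 0]) cylinder(h = 356, r = 19);
translate([0, 0, 384]) {
  translate([0, 0, 368]) cube([277, 284, 25]);
  translate([13, 13, 0]) cylinder(h = 368, r = 13);
  translate([264, 13, 0]) cylinder(h = 368, r = 13);
  translate([13, 271, 0]) cylinder(h = 368, r = 13);
  translate([264, 271, 0]) cylinder(h = 368, r = 13);
}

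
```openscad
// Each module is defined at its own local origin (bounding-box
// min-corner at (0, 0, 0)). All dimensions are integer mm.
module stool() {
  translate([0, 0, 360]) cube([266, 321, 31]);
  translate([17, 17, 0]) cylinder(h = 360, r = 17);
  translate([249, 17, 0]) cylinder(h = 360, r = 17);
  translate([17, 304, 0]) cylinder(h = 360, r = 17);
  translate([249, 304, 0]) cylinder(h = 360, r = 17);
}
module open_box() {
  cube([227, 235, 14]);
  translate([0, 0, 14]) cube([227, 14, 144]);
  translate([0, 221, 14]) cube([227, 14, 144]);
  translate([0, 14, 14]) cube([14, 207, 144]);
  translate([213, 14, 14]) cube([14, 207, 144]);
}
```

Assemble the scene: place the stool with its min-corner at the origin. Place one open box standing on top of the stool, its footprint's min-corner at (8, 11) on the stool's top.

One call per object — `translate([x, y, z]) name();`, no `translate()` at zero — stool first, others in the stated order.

stool();
translate([8, 11, 391]) open_box();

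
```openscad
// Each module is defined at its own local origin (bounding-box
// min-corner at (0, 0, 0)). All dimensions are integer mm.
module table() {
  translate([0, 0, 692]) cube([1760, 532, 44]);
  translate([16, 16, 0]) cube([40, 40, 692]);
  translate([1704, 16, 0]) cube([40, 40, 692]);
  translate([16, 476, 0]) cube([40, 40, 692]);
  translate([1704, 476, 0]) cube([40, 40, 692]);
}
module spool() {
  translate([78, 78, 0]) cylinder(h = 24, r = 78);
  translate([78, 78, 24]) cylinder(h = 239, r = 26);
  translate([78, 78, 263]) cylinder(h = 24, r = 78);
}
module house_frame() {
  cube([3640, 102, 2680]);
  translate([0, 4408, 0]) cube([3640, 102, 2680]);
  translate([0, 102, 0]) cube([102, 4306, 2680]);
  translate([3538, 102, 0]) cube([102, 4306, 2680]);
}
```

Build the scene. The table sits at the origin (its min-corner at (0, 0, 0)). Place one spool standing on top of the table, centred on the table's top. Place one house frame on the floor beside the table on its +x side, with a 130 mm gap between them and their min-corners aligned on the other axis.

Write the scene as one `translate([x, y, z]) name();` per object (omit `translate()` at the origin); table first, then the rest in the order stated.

table();
translate([802, 188, 736]) spool();
translate([1890, 0, 0]) house_frame();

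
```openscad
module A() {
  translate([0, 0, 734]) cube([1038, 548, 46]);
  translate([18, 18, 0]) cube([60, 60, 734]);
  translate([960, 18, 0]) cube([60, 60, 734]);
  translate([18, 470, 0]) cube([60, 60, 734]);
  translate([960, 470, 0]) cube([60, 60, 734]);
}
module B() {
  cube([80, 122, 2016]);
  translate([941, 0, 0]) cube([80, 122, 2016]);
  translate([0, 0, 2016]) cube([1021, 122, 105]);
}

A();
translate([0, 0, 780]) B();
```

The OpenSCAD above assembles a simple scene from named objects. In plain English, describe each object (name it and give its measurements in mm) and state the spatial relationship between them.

A is a table: top 1038 mm (x) × 548 mm (y), 46 mm thick, upper face at z = 780 mm, on four 60×60 mm square legs, each inset 18 mm from the nearest pair of top edges, running from z = 0 to the bottom of the top.

B is a rectangular door frame: two vertical jambs of 80×122 mm section, 2016 mm tall, with a clear opening 861 mm wide between their inner faces. A header 105 mm tall and 122 mm deep lies on top of the jambs and spans the full outside width.

The door frame is on top of the table.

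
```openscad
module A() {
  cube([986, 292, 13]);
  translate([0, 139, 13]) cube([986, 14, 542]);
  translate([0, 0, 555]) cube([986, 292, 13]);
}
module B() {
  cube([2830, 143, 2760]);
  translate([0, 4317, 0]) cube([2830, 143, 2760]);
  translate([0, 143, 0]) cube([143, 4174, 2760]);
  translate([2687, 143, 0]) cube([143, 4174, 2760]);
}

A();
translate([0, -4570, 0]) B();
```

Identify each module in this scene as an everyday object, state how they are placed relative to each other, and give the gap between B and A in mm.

The house frame's nearest face is 110 mm from the I-beam's −y face.

A is an I-beam. B is a house frame. The house frame is on the floor beside the I-beam on its −y side. The gap between the house frame and the I-beam is 110 mm.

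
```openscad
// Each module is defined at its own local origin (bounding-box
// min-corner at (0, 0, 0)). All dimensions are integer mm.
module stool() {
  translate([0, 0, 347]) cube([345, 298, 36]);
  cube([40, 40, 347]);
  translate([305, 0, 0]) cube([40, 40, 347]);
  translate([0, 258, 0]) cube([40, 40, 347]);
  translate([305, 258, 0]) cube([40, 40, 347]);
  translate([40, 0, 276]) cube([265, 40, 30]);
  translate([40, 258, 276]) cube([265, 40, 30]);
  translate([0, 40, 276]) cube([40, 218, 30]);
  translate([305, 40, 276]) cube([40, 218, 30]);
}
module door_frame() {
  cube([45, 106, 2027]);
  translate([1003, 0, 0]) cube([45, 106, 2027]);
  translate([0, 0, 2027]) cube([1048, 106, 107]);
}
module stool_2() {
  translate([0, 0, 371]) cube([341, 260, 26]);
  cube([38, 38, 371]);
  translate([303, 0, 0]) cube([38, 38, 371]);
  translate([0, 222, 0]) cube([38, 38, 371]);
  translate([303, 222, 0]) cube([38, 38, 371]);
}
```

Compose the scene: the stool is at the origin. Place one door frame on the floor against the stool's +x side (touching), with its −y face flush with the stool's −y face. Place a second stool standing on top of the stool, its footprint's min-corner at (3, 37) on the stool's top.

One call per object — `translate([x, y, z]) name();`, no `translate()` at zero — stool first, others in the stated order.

stool();
translate([345, 0, 0]) door_frame();
translate([3, 37, 383]) stool_2();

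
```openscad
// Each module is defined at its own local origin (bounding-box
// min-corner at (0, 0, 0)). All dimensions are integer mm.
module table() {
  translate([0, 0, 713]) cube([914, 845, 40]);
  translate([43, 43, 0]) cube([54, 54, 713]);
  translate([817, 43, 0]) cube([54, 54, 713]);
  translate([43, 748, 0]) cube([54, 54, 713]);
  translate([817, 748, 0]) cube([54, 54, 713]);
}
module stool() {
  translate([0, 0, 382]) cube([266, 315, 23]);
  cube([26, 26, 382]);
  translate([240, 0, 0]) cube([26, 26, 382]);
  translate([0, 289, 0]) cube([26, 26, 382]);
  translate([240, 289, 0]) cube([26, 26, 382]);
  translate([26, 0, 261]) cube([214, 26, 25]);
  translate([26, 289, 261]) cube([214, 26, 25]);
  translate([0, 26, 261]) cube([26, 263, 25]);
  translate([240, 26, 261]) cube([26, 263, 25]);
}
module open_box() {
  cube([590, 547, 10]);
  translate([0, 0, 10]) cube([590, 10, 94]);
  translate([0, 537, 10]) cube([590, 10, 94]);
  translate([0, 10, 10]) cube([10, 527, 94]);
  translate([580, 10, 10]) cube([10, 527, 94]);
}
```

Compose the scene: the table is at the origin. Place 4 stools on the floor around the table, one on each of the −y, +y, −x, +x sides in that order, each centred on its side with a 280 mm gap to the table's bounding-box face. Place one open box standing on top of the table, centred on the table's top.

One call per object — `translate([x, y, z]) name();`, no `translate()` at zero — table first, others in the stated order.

table();
translate([324, -595, 0]) stool();
translate([324, 1125, 0]) stool();
translate([-546, 265, 0]) stool();
translate([1194, 265, 0]) stool();
translate([162, 149, 753]) open_box();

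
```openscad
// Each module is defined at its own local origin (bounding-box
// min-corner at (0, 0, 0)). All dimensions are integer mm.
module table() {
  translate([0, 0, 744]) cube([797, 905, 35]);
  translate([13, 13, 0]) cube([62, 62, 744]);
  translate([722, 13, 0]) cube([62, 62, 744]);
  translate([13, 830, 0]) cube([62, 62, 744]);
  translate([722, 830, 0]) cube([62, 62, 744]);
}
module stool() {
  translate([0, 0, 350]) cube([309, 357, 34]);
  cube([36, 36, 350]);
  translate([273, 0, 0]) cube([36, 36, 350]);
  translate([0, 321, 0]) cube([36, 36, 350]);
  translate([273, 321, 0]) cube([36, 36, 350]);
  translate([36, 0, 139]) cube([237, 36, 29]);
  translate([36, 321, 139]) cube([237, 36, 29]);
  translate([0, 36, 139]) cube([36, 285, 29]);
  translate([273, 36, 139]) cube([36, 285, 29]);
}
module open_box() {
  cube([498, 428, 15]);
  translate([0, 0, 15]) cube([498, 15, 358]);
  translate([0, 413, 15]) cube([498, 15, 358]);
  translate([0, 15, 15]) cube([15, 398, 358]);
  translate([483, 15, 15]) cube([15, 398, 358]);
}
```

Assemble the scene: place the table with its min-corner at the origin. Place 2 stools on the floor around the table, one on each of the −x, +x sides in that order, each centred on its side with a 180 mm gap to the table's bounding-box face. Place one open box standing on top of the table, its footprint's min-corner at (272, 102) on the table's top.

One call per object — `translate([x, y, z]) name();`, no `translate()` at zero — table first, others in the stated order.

table();
translate([-489, 274, 0]) stool();
translate([977, 274, 0]) stool();
translate([272, 102, 779]) open_box();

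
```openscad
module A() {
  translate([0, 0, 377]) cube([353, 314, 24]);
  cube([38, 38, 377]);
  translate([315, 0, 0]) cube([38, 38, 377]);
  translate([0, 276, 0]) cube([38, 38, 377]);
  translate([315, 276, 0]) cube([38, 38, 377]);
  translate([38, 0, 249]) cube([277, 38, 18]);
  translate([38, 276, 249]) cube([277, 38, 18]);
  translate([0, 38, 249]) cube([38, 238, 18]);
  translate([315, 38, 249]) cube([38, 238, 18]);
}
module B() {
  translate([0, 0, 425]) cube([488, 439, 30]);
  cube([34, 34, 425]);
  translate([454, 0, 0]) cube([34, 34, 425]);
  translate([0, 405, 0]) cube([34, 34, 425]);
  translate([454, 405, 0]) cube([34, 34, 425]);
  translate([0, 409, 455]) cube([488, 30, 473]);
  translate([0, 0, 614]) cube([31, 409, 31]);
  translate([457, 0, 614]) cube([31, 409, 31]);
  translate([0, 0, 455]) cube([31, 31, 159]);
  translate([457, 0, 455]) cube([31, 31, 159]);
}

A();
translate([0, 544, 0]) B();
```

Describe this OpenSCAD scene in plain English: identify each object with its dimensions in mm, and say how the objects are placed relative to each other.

A is a four-legged stool. The seat is a 353×314×24 mm slab whose top surface is at z = 401 mm; four square legs, each 38×38 mm in cross-section, run from the floor (z = 0) to the underside of the seat, each flush with a corner of the seat. Four stretchers, 38 mm wide and 18 mm tall, connect adjacent legs with their undersides at z = 249 mm, each running between the inner faces of the legs it joins and aligned with the legs' outer faces on the other axis.

B is a chair: 488×439 mm seat, 30 mm thick, top at z = 455 mm, on four 34 mm square corner legs flush with the seat edges. A 30 mm thick backrest slab spans the full seat width, extending 473 mm above the seat top, its back face flush with the seat's +y edge. Two armrests of 31×31 mm section run along each side from the seat's front edge to the front of the backrest, top faces 190 mm above the seat top and outer faces flush with the seat's x-edges; a 31×31 mm post under the front of each armrest stands on the seat at the front corner.

The chair is on the floor beside the stool on its +y side.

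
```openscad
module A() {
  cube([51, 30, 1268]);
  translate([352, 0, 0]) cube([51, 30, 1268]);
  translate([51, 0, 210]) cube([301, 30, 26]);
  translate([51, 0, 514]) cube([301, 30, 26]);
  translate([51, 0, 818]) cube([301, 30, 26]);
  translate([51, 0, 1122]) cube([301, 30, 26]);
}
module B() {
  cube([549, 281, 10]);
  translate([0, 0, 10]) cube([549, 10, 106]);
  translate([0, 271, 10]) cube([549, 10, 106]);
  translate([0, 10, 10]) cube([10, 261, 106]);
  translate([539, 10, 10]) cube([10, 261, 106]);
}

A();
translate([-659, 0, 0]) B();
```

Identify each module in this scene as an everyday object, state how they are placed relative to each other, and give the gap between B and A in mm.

A is a ladder. B is an open box. The open box is on the floor beside the ladder on its −x side. The gap between the open box and the ladder is 110 mm.

The open box's nearest face is 110 mm from the ladder's −x face.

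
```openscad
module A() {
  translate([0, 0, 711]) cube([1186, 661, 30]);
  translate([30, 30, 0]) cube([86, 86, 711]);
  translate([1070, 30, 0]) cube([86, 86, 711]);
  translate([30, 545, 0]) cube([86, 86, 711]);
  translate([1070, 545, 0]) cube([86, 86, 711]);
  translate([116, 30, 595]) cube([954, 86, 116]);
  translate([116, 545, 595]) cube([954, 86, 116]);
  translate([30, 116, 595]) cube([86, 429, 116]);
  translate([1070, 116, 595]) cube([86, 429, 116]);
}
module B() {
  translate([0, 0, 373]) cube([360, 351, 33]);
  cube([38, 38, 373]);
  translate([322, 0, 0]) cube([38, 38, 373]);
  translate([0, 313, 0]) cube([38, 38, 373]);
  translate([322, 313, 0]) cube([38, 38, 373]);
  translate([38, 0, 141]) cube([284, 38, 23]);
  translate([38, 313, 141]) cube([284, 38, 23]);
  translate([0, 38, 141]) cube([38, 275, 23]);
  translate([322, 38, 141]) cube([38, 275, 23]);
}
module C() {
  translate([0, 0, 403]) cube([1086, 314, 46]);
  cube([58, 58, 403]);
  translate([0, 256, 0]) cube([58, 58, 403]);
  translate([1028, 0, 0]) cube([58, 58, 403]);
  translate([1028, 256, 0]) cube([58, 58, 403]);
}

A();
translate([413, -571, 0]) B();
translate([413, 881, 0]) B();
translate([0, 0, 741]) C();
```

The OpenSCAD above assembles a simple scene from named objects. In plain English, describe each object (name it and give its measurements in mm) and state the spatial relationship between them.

A is a table: top 1186 mm (x) × 661 mm (y), 30 mm thick, upper face at z = 741 mm, on four 86×86 mm square legs, each inset 30 mm from the nearest pair of top edges, running from z = 0 to the bottom of the top. Four apron rails, 86 mm thick and 116 mm tall, run between adjacent legs with their top edges flush with the underside of the top and their outer faces flush with the legs' outer faces.

B is a simple wooden stool: a rectangular seat 360 mm (x) by 351 mm (y), 33 mm thick, top face at z = 406 mm, on four square legs, each 38×38 mm in cross-section. The legs rest on z = 0, each flush with a corner of the seat. Four stretchers, 38 mm wide and 23 mm tall, connect adjacent legs with their undersides at z = 141 mm, each running between the inner faces of the legs it joins and aligned with the legs' outer faces on the other axis.

C is a long wooden bench with a 1086 mm (x) × 314 mm (y) seat, 46 mm thick, its top surface 449 mm above the floor. Four 58 mm square legs at the seat corners, flush with the edges, run from z = 0 to the seat underside.

Two stools sit around the table at the −y, +y sides. The bench is on top of the table.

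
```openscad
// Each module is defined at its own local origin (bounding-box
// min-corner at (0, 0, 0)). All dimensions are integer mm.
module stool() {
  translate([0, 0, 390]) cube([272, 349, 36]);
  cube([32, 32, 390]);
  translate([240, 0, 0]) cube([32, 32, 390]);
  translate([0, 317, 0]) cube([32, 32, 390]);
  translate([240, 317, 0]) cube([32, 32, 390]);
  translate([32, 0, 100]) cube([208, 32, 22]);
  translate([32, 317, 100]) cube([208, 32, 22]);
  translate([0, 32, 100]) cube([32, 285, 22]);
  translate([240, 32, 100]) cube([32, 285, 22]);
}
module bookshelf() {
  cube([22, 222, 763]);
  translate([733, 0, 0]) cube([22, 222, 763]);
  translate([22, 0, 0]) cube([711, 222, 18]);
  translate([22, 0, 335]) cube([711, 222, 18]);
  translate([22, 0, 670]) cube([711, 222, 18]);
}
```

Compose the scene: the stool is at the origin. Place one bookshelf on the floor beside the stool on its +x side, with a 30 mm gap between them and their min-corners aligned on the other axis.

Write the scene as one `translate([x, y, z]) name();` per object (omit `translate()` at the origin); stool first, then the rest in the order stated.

stool();
translate([302, 0, 0]) bookshelf();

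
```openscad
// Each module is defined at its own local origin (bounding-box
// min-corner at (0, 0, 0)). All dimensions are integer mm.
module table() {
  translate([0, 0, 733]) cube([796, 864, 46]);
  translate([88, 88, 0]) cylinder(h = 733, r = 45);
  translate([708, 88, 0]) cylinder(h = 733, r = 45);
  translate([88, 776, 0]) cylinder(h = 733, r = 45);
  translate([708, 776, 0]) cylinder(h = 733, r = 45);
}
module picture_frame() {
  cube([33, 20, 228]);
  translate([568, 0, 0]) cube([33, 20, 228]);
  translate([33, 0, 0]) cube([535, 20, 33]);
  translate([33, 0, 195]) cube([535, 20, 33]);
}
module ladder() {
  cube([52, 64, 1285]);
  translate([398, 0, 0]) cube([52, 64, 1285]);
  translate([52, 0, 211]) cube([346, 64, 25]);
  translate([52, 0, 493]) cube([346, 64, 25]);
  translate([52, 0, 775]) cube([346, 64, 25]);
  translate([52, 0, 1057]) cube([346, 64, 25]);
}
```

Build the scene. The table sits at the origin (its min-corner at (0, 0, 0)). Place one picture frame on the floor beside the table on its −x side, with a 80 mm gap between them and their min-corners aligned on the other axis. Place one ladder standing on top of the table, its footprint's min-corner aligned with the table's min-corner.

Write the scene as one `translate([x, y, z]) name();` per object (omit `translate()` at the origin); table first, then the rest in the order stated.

table();
translate([-681, 0, 0]) picture_frame();
translate([0, 0, 779]) ladder();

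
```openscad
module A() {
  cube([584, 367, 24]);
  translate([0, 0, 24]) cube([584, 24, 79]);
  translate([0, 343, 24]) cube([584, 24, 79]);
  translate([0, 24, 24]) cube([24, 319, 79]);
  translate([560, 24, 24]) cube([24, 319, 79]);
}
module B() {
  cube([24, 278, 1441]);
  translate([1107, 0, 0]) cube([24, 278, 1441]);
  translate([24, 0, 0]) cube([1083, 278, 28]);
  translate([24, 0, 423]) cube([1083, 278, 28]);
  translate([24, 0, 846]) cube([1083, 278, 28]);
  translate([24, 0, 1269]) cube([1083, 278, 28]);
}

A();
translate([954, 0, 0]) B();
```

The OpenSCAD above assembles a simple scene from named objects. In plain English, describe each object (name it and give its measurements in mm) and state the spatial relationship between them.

A is an open-topped rectangular box: outside dimensions 584×367×103 mm, with a uniform wall and base thickness of 24 mm. The base is a full 584×367 slab on the floor; four walls sit on top of the base. The front and back walls (the −y and +y sides) span the full width; the two side walls fit between them.

B is a bookshelf 1131 mm wide overall, 278 mm deep and 1441 mm tall. The two sides are 24 mm thick vertical panels. 4 horizontal shelves of 28 mm thickness span between the inner faces of the sides; the lowest shelf sits on the floor and shelves are stacked with a clear vertical gap of 395 mm between each pair.

The bookshelf is on the floor beside the open box on its +x side.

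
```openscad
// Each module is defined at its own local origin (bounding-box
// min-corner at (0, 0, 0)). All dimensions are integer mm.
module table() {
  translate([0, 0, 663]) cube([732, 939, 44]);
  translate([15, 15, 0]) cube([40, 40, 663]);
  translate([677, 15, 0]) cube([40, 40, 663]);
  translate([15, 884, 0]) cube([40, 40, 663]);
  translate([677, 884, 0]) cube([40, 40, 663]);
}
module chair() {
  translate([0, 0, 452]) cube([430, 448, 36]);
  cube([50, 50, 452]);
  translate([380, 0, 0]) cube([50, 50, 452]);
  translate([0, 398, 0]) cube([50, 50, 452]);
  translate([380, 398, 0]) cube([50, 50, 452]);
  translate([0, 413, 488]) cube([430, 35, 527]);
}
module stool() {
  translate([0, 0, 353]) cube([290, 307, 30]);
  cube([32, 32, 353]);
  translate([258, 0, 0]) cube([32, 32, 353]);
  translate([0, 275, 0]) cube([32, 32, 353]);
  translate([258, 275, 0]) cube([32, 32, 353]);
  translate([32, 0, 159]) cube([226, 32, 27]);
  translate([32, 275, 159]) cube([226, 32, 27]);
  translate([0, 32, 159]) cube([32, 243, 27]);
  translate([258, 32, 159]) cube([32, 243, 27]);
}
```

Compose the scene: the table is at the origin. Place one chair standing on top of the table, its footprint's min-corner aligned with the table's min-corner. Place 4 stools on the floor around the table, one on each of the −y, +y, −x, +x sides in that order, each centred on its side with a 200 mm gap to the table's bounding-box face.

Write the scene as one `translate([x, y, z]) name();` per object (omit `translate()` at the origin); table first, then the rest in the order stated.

table();
translate([0, 0, 707]) chair();
translate([221, -507, 0]) stool();
translate([221, 1139, 0]) stool();
translate([-490, 316, 0]) stool();
translate([932, 316, 0]) stool();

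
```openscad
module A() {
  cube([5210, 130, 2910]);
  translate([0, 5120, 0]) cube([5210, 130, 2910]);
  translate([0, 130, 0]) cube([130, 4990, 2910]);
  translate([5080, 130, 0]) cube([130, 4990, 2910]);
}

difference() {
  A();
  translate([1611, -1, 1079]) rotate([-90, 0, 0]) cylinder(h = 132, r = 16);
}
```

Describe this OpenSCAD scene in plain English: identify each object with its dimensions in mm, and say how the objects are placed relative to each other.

A is a box-shaped house frame (walls only): outside footprint 5210×5250 mm, wall height 2910 mm, wall thickness 130 mm. The two y-facing walls run the full x-width; the two x-facing walls fit between the inner faces of the y-facing walls.

The house frame has a circular hole of radius 16 mm through its front wall, centred at (x = 1611, z = 1079).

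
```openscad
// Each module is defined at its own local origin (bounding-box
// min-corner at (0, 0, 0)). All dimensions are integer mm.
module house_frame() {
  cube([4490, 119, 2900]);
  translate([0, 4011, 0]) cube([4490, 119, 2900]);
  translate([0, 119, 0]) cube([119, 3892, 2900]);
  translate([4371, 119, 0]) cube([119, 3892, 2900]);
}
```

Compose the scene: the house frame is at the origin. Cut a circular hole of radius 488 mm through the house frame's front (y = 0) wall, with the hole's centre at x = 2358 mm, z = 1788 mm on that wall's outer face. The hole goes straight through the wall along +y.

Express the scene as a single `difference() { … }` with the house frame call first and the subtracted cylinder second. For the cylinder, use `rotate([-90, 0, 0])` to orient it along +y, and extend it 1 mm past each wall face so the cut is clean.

difference() {
  house_frame();
  translate([2358, -1, 1788]) rotate([-90, 0, 0]) cylinder(h = 121, r = 488);
}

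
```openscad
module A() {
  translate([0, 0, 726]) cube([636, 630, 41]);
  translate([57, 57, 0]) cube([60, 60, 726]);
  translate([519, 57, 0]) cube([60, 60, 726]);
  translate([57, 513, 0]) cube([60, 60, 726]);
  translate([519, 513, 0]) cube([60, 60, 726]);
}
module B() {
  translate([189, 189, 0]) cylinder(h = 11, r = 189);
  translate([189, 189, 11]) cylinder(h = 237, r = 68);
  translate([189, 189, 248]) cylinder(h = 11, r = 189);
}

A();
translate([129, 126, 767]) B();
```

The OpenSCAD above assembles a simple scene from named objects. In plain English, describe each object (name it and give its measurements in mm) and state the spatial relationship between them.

A is a table with a 636×630 mm rectangular top, 41 mm thick, top surface at z = 767 mm, supported by four 60×60 mm square legs, each inset 57 mm from the nearest pair of top edges, running from the floor.

B is a spool: two coaxial disc flanges of radius 189 mm and thickness 11 mm, joined by a core cylinder of radius 68 mm and height 237 mm. The lower flange rests on z = 0 and the three cylinders share a vertical axis.

The spool is on top of the table, centred.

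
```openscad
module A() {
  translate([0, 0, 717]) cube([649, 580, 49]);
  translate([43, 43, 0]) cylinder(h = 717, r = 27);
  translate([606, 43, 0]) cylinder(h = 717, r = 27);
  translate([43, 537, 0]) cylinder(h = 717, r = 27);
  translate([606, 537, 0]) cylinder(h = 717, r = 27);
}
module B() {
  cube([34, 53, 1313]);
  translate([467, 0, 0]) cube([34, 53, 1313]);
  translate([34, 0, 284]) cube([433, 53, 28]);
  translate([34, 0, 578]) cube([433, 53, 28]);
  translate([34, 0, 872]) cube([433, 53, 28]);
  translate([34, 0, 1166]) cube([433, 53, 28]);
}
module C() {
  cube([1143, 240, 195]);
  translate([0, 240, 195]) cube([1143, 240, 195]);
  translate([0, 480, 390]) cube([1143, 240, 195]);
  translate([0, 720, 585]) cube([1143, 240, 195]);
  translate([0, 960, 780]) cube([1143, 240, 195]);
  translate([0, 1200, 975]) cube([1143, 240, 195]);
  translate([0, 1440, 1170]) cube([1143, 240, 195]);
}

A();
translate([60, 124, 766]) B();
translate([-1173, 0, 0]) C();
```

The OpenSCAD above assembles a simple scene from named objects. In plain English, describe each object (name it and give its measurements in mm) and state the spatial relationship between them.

A is a rectangular dining table. The top is 649×580×49 mm with its upper surface at z = 766 mm. It stands on four round legs of 54 mm diameter, each leg's bounding box inset 16 mm from the nearest pair of top edges, running from the floor to the underside of the top.

B is a wooden ladder with two side rails of 34×53 mm section and 1313 mm height, set 501 mm apart overall. Between them run 4 rectangular rungs (53 mm deep, 28 mm thick), front faces flush with the rails' −y face. The bottom of the first rung is 284 mm above the floor and each subsequent rung is 294 mm higher than the one below.

C is a run of 7 identical solid stair steps. Each tread is 1143×240 mm and each step block is 195 mm high. Step 1 rests on the floor; step k is offset from step 1 by (k−1)×240 mm in y and (k−1)×195 mm in z.

The ladder is on top of the table. The staircase is on the floor beside the table on its −x side.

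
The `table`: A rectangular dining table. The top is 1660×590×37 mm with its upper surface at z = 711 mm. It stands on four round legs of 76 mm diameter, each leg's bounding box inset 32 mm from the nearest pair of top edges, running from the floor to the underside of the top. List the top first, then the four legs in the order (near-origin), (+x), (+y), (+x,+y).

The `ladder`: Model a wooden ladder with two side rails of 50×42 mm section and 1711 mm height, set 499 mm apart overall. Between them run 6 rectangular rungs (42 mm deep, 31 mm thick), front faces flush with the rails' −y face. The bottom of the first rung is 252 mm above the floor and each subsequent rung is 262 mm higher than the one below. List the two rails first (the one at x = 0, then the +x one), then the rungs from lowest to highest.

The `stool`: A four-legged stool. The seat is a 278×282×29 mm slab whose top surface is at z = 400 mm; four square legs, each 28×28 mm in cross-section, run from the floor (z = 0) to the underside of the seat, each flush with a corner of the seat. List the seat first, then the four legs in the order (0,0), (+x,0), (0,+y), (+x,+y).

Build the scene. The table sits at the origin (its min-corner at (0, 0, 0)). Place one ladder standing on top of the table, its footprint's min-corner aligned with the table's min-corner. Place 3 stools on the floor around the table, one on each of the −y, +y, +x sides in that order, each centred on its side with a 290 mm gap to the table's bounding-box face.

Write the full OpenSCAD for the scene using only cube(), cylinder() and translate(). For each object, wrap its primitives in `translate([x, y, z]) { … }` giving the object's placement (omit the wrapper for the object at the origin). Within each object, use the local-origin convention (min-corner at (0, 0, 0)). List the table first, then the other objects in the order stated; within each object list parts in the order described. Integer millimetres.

translate([0, 0, 674]) cube([1660, 590, 37]);
translate([70, 70, 0]) cylinder(h = 674, r = 38);
translate([1590, 70, 0]) cylinder(h = 674, r = 38);
translate([70, 520, 0]) cylinder(h = 674, r = 38);
translate([1590, 520, 0]) cylinder(h = 674, r = 38);
translate([0, 0, 711]) {
  cube([50, 42, 1711]);
  translate([449, 0, 0]) cube([50, 42, 1711]);
  translate([50, 0, 252]) cube([399, 42, 31]);
  translate([50, 0, 514]) cube([399, 42, 31]);
  translate([50, 0, 776]) cube([399, 42, 31]);
  translate([50, 0, 1038]) cube([399, 42, 31]);
  translate([50, 0, 1300]) cube([399, 42, 31]);
  translate([50, 0, 1562]) cube([399, 42, 31]);
}
translate([691, -572, 0]) {
  translate([0, 0, 371]) cube([278, 282, 29]);
  cube([28, 28, 371]);
  translate([250, 0, 0]) cube([28, 28, 371]);
  translate([0, 254, 0]) cube([28, 28, 371]);
  translate([250, 254, 0]) cube([28, 28, 371]);
}
translate([691, 880, 0]) {
  translate([0, 0, 371]) cube([278, 282, 29]);
  cube([28, 28, 371]);
  translate([250, 0, 0]) cube([28, 28, 371]);
  translate([0, 254, 0]) cube([28, 28, 371]);
  translate([250, 254, 0]) cube([28, 28, 371]);
}
translate([1950, 154, 0]) {
  translate([0, 0, 371]) cube([278, 282, 29]);
  cube([28, 28, 371]);
  translate([250, 0, 0]) cube([28, 28, 371]);
  translate([0, 254, 0]) cube([28, 28, 371]);
  translate([250, 254, 0]) cube([28, 28, 371]);
}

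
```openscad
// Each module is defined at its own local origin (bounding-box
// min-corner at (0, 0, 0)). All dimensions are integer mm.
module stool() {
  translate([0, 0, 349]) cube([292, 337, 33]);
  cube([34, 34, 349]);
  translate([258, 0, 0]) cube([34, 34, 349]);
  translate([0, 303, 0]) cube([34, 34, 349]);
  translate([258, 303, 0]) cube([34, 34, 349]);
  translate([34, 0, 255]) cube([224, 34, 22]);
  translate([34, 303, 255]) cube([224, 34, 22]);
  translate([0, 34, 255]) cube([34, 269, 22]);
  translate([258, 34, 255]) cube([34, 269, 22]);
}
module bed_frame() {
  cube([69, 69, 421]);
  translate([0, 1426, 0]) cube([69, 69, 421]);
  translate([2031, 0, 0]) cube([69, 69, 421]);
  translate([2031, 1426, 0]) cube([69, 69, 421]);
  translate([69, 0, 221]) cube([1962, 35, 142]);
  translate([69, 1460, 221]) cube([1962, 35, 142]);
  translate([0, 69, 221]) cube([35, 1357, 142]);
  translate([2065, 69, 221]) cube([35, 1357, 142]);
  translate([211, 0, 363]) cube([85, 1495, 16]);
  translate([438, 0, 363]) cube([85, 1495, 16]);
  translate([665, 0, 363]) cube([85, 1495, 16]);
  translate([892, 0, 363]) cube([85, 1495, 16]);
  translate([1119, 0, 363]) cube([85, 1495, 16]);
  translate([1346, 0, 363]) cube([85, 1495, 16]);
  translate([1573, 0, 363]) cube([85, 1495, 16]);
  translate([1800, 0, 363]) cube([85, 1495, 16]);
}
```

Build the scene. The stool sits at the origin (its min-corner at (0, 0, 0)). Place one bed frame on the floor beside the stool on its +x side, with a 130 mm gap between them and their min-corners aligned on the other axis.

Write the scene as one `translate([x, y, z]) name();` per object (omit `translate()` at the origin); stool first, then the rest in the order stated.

stool();
translate([422, 0, 0]) bed_frame();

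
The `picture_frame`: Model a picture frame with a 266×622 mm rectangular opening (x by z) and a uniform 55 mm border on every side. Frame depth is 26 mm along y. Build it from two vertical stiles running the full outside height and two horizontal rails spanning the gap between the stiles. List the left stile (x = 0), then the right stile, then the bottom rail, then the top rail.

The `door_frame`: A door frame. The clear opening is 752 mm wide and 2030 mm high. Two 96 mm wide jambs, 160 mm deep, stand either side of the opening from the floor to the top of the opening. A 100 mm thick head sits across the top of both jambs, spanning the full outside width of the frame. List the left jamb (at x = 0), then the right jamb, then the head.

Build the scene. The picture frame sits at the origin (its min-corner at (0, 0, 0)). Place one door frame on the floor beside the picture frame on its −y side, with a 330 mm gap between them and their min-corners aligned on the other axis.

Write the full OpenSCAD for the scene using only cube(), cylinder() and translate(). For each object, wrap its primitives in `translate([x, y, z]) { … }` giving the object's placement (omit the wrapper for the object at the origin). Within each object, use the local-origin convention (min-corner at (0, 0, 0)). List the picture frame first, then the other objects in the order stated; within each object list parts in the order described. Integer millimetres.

cube([55, 26, 732]);
translate([321, 0, 0]) cube([55, 26, 732]);
translate([55, 0, 0]) cube([266, 26, 55]);
translate([55, 0, 677]) cube([266, 26, 55]);
translate([0, -490, 0]) {
  cube([96, 160, 2030]);
  translate([848, 0, 0]) cube([96, 160, 2030]);
  translate([0, 0, 2030]) cube([944, 160, 100]);
}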